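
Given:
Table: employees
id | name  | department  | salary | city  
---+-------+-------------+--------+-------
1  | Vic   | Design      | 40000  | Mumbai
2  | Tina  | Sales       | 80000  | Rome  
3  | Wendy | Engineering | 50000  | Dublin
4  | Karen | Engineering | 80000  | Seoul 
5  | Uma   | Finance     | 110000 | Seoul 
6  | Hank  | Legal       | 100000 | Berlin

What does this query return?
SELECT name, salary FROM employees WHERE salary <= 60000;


Filtering: salary <= 60000
Matching: 2 rows

2 rows:
Vic, 40000
Wendy, 50000


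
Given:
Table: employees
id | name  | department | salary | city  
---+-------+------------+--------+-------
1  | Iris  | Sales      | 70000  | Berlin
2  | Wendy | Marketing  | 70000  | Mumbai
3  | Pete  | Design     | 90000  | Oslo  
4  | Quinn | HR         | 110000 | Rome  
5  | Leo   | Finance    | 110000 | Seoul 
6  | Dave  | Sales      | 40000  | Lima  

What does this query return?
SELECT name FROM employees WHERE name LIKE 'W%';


LIKE 'W%' matches names starting with 'W'
Matching: 1

1 rows:
Wendy


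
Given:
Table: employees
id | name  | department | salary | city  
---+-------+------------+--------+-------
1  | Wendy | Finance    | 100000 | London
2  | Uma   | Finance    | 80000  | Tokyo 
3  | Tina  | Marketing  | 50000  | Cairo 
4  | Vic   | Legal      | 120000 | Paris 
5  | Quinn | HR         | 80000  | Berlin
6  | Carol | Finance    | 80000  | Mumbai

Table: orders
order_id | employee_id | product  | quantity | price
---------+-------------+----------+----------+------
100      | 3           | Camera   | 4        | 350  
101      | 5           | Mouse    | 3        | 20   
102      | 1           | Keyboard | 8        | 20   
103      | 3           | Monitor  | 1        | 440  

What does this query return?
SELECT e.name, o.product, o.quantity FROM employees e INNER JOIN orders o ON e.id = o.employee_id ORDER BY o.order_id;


Joining employees.id = orders.employee_id:
  employee Tina (id=3) -> order Camera
  employee Quinn (id=5) -> order Mouse
  employee Wendy (id=1) -> order Keyboard
  employee Tina (id=3) -> order Monitor


4 rows:
Tina, Camera, 4
Quinn, Mouse, 3
Wendy, Keyboard, 8
Tina, Monitor, 1


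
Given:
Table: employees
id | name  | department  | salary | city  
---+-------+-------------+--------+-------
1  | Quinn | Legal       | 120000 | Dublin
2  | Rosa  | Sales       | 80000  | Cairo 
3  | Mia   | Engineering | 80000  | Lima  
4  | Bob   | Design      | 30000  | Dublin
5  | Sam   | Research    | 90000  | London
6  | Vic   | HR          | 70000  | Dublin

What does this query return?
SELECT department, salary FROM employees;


Projecting columns: department, salary

6 rows:
Legal, 120000
Sales, 80000
Engineering, 80000
Design, 30000
Research, 90000
HR, 70000


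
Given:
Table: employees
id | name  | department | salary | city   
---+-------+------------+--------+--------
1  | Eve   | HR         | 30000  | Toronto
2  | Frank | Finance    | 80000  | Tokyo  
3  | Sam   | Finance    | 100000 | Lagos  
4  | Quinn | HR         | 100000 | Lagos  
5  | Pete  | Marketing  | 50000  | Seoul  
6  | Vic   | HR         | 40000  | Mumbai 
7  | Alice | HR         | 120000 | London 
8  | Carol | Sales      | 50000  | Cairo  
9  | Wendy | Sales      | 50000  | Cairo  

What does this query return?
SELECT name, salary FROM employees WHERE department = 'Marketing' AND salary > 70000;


Filtering: department = 'Marketing' AND salary > 70000
Matching: 0 rows

Empty result set (0 rows)


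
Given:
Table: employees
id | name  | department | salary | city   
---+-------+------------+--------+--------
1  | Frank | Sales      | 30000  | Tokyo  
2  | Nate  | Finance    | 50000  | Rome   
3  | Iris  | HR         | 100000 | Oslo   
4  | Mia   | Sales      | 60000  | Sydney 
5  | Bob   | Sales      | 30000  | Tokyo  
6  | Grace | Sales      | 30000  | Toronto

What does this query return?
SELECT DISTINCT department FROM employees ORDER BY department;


All 'department' values (row order): Sales, Finance, HR, Sales, Sales, Sales
Removing duplicates leaves 3 unique value(s).

3 values:
Finance
HR
Sales


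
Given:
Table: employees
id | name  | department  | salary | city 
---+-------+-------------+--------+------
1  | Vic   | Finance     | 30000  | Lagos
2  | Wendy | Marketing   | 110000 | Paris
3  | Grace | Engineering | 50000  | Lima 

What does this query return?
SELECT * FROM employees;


SELECT * returns all 3 rows with all columns

3 rows:
1, Vic, Finance, 30000, Lagos
2, Wendy, Marketing, 110000, Paris
3, Grace, Engineering, 50000, Lima


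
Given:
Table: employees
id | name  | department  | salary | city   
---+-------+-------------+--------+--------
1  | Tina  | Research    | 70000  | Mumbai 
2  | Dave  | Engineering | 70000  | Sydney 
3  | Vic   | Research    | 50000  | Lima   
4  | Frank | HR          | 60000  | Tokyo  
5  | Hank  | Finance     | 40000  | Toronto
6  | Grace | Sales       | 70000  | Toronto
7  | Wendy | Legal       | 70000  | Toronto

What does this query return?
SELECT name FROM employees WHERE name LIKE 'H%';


LIKE 'H%' matches names starting with 'H'
Matching: 1

1 rows:
Hank


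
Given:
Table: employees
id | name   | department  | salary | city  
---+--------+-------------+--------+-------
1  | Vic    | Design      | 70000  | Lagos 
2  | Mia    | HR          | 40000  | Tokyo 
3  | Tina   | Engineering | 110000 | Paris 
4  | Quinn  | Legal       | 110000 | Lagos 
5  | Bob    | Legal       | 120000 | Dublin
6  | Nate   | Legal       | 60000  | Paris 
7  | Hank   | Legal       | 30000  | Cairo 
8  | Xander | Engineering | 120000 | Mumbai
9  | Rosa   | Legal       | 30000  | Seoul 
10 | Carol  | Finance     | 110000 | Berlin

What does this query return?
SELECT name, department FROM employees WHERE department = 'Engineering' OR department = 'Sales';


Filtering: department = 'Engineering' OR 'Sales'
Matching: 2 rows

2 rows:
Tina, Engineering
Xander, Engineering


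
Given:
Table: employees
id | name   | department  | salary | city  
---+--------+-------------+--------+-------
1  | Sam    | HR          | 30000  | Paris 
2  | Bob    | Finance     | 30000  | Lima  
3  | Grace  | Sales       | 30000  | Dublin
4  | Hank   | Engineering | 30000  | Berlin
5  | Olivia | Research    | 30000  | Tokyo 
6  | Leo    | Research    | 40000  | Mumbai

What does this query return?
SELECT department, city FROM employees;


Projecting columns: department, city

6 rows:
HR, Paris
Finance, Lima
Sales, Dublin
Engineering, Berlin
Research, Tokyo
Research, Mumbai


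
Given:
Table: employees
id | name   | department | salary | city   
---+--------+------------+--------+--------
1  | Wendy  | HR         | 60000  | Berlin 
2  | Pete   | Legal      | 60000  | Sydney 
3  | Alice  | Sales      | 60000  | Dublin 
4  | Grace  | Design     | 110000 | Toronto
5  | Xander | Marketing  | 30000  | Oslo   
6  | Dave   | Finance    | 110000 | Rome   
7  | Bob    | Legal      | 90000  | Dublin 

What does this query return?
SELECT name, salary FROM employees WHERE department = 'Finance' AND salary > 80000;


Filtering: department = 'Finance' AND salary > 80000
Matching: 1 rows

1 rows:
Dave, 110000


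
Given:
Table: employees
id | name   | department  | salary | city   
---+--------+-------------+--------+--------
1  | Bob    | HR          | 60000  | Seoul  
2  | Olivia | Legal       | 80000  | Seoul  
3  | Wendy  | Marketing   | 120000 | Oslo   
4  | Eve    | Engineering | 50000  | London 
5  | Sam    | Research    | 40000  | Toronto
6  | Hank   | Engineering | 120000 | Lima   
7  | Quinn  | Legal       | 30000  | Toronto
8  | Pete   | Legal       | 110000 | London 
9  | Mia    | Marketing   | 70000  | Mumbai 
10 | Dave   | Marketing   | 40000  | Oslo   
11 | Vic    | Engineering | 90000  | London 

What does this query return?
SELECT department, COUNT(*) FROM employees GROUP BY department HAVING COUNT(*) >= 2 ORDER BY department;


Groups with count >= 2:
  Engineering: 3 -> PASS
  Legal: 3 -> PASS
  Marketing: 3 -> PASS
  HR: 1 -> filtered out
  Research: 1 -> filtered out


3 groups:
Engineering, 3
Legal, 3
Marketing, 3


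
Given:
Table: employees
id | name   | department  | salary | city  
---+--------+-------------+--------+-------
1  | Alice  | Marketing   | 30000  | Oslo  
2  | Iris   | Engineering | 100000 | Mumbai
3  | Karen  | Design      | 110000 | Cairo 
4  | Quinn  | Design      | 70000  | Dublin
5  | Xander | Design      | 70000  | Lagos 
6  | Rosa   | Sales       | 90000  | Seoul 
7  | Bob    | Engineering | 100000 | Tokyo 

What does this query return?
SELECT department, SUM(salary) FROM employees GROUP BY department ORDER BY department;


Summing salary within each department:
  Design: 110000 + 70000 + 70000 = 250000
  Engineering: 100000 + 100000 = 200000
  Marketing: 30000 = 30000
  Sales: 90000 = 90000


4 groups:
Design, 250000
Engineering, 200000
Marketing, 30000
Sales, 90000


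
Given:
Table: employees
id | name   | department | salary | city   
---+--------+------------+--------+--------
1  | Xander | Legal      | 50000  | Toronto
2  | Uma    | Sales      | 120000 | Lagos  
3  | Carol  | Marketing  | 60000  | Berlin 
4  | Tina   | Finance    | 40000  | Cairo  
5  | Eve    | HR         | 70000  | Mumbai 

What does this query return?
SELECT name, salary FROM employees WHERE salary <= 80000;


Filtering: salary <= 80000
Matching: 4 rows

4 rows:
Xander, 50000
Carol, 60000
Tina, 40000
Eve, 70000


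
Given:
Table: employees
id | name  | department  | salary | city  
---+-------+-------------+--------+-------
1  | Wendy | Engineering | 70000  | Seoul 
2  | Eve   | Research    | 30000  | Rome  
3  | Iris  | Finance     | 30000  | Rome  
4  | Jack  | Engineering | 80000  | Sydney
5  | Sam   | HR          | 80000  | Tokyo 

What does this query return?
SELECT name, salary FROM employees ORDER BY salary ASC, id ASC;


Sorting by salary ASC, then id ASC for ties

5 rows:
Eve, 30000
Iris, 30000
Wendy, 70000
Jack, 80000
Sam, 80000


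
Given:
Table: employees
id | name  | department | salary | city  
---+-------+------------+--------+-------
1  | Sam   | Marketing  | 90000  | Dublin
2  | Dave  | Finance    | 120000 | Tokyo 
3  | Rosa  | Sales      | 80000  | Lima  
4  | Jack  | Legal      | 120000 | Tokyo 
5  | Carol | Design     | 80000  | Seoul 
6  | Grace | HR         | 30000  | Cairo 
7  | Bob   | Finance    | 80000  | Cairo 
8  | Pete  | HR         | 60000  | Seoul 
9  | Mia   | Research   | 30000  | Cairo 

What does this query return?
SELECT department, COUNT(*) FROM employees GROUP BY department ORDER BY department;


Assigning each row to its department group:
  Sam -> Marketing
  Dave -> Finance
  Rosa -> Sales
  Jack -> Legal
  Carol -> Design
  Grace -> HR
  Bob -> Finance
  Pete -> HR
  Mia -> Research


7 groups:
Design, 1
Finance, 2
HR, 2
Legal, 1
Marketing, 1
Research, 1
Sales, 1


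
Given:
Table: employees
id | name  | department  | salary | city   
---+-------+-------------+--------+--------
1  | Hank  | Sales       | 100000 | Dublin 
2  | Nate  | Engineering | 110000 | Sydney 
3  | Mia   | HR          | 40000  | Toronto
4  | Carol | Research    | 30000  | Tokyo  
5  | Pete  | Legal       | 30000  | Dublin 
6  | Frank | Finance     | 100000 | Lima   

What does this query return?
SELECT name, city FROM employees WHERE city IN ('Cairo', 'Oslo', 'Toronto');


Filtering: city IN ('Cairo', 'Oslo', 'Toronto')
Matching: 1 rows

1 rows:
Mia, Toronto


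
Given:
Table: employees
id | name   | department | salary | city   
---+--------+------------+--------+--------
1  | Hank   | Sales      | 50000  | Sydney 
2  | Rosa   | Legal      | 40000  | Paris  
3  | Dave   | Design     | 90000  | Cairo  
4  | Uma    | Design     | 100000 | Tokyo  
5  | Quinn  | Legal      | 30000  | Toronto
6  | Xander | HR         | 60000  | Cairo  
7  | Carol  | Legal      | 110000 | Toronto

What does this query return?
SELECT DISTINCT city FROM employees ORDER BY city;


All 'city' values (row order): Sydney, Paris, Cairo, Tokyo, Toronto, Cairo, Toronto
Removing duplicates leaves 5 unique value(s).

5 values:
Cairo
Paris
Sydney
Tokyo
Toronto


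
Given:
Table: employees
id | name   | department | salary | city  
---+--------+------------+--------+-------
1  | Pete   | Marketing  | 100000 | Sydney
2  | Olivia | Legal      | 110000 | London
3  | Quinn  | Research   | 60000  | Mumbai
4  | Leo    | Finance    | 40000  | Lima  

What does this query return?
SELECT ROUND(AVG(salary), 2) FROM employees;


SUM(salary) = 310000
COUNT = 4
ROUND(AVG, 2) = ROUND(310000 / 4, 2) = 77500.0

77500.0


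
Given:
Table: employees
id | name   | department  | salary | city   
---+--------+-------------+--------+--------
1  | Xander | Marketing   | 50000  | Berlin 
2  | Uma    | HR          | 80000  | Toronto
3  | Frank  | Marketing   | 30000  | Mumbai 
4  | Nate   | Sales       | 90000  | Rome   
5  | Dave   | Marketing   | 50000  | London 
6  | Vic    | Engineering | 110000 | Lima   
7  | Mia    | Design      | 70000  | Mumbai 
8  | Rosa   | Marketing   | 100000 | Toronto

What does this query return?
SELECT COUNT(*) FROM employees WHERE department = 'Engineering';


Counting rows where department = 'Engineering'
  Vic -> MATCH


1


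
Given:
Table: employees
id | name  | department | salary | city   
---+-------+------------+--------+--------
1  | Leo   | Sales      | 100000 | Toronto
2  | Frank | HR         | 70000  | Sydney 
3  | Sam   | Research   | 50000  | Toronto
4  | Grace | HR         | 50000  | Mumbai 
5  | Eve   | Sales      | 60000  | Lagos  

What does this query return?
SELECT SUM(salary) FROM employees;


SUM(salary) = 100000 + 70000 + 50000 + 50000 + 60000 = 330000

330000


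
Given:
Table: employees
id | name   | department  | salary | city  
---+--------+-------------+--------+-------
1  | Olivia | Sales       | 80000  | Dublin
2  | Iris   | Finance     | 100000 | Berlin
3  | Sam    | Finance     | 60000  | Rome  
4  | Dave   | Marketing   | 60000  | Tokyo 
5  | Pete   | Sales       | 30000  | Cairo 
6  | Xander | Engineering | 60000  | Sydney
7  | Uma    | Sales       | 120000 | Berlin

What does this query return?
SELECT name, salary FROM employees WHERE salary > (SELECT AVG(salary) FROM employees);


Subquery: AVG(salary) = 72857.14
Filtering: salary > 72857.14
  Olivia (80000) -> MATCH
  Iris (100000) -> MATCH
  Uma (120000) -> MATCH


3 rows:
Olivia, 80000
Iris, 100000
Uma, 120000


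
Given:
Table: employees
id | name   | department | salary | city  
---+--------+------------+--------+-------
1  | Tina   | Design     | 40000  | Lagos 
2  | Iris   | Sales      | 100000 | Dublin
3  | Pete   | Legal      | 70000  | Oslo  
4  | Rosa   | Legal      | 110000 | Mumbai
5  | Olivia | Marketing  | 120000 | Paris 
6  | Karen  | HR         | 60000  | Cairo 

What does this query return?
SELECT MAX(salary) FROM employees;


Salaries: 40000, 100000, 70000, 110000, 120000, 60000
MAX = 120000

120000


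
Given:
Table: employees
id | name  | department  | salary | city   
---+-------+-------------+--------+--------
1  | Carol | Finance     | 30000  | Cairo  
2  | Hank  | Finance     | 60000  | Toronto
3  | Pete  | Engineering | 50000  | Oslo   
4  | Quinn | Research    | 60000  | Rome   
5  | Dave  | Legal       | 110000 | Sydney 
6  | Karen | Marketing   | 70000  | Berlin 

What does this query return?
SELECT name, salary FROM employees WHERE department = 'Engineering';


Filtering: department = 'Engineering'
Matching rows: 1

1 rows:
Pete, 50000


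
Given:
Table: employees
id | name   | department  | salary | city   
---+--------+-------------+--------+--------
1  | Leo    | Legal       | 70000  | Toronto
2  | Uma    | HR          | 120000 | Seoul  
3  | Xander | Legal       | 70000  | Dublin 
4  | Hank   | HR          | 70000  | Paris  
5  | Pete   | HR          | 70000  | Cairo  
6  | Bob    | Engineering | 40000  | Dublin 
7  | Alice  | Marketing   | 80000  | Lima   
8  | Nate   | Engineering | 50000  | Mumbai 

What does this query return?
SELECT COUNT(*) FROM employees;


COUNT(*) counts all rows

8


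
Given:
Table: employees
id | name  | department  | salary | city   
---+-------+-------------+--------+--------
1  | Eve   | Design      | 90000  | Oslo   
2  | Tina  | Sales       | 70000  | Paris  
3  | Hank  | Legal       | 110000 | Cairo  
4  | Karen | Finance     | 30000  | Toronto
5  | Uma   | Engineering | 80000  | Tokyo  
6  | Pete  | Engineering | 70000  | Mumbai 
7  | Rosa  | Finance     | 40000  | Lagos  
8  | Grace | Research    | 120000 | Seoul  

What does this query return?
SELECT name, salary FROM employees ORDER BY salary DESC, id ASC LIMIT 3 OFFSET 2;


Sort by salary DESC (id ASC tiebreak), then skip 2 and take 3
Rows 3 through 5

3 rows:
Eve, 90000
Uma, 80000
Tina, 70000


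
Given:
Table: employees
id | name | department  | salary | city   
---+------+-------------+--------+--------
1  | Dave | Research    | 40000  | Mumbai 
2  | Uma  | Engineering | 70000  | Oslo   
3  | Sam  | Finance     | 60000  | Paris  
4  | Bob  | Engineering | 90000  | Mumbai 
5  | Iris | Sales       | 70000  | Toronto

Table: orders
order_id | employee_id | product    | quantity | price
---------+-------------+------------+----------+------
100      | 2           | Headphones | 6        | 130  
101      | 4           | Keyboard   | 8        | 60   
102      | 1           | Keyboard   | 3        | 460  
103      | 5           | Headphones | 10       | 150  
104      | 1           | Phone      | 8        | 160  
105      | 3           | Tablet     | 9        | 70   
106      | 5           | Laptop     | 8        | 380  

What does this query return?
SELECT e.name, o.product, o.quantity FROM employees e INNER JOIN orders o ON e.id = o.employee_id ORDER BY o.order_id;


Joining employees.id = orders.employee_id:
  employee Uma (id=2) -> order Headphones
  employee Bob (id=4) -> order Keyboard
  employee Dave (id=1) -> order Keyboard
  employee Iris (id=5) -> order Headphones
  employee Dave (id=1) -> order Phone
  employee Sam (id=3) -> order Tablet
  employee Iris (id=5) -> order Laptop


7 rows:
Uma, Headphones, 6
Bob, Keyboard, 8
Dave, Keyboard, 3
Iris, Headphones, 10
Dave, Phone, 8
Sam, Tablet, 9
Iris, Laptop, 8


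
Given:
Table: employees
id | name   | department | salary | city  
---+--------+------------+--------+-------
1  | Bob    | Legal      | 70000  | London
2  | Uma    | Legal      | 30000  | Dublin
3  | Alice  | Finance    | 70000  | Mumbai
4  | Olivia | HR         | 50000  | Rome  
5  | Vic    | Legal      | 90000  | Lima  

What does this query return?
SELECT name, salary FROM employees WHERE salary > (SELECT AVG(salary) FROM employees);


Subquery: AVG(salary) = 62000.0
Filtering: salary > 62000.0
  Bob (70000) -> MATCH
  Alice (70000) -> MATCH
  Vic (90000) -> MATCH


3 rows:
Bob, 70000
Alice, 70000
Vic, 90000


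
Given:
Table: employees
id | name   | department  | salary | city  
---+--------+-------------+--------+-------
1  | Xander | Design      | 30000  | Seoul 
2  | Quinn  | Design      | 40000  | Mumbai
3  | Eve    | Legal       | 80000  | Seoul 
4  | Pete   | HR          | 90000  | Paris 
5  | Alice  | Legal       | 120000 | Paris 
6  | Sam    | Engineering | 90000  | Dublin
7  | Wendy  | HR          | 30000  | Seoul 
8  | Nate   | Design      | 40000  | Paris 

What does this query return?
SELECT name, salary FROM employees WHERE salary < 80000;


Filtering: salary < 80000
Matching: 4 rows

4 rows:
Xander, 30000
Quinn, 40000
Wendy, 30000
Nate, 40000


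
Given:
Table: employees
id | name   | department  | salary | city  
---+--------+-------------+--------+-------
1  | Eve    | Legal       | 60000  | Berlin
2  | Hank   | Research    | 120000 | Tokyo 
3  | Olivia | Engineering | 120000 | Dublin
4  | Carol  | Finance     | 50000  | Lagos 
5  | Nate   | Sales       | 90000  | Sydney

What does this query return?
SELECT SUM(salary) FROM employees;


SUM(salary) = 60000 + 120000 + 120000 + 50000 + 90000 = 440000

440000


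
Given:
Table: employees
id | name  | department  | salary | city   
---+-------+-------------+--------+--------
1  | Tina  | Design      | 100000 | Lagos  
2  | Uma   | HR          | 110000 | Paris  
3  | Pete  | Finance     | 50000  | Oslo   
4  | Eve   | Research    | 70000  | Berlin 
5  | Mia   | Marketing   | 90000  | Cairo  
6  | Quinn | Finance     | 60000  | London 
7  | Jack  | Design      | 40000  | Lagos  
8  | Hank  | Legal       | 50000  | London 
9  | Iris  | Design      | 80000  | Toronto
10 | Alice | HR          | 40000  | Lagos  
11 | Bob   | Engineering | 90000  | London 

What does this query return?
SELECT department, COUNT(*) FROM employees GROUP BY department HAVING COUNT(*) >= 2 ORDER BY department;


Groups with count >= 2:
  Design: 3 -> PASS
  Finance: 2 -> PASS
  HR: 2 -> PASS
  Engineering: 1 -> filtered out
  Legal: 1 -> filtered out
  Marketing: 1 -> filtered out
  Research: 1 -> filtered out


3 groups:
Design, 3
Finance, 2
HR, 2


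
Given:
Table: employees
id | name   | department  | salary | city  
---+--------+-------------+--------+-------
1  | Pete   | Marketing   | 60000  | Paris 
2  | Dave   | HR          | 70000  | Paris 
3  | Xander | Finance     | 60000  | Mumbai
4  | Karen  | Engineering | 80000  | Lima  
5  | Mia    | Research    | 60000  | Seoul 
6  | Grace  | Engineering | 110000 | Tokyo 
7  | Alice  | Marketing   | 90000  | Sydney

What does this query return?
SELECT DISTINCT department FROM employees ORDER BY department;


All 'department' values (row order): Marketing, HR, Finance, Engineering, Research, Engineering, Marketing
Removing duplicates leaves 5 unique value(s).

5 values:
Engineering
Finance
HR
Marketing
Research


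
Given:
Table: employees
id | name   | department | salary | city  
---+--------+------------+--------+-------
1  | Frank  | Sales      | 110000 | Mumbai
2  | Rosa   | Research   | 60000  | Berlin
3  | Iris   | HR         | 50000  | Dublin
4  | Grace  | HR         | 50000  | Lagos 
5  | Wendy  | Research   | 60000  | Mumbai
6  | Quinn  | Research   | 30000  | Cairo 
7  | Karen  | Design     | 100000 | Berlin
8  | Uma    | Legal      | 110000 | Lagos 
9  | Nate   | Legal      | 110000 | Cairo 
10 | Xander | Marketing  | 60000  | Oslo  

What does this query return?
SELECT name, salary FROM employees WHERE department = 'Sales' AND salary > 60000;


Filtering: department = 'Sales' AND salary > 60000
Matching: 1 rows

1 rows:
Frank, 110000


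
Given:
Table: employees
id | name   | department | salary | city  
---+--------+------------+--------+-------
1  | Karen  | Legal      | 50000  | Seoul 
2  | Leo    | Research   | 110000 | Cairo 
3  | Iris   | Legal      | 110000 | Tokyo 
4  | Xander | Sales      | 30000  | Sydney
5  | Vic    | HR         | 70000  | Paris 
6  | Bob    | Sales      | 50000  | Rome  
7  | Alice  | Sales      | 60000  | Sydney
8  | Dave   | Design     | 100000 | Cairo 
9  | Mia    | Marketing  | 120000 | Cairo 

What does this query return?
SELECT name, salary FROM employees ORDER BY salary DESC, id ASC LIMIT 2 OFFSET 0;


Sort by salary DESC (id ASC tiebreak), then skip 0 and take 2
Rows 1 through 2

2 rows:
Mia, 120000
Leo, 110000


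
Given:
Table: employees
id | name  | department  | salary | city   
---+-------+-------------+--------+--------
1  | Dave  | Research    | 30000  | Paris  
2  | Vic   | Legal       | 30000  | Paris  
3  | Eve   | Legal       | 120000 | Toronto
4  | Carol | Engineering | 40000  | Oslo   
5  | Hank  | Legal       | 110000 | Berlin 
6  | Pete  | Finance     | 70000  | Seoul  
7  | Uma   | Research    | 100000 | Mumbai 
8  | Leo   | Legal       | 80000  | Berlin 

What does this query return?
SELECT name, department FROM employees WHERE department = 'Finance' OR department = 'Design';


Filtering: department = 'Finance' OR 'Design'
Matching: 1 rows

1 rows:
Pete, Finance


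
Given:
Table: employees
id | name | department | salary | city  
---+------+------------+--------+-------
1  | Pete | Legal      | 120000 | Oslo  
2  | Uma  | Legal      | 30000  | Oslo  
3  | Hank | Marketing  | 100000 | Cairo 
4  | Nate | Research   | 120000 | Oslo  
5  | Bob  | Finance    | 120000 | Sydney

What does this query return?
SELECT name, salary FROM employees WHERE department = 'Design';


Filtering: department = 'Design'
Matching rows: 0

Empty result set (0 rows)


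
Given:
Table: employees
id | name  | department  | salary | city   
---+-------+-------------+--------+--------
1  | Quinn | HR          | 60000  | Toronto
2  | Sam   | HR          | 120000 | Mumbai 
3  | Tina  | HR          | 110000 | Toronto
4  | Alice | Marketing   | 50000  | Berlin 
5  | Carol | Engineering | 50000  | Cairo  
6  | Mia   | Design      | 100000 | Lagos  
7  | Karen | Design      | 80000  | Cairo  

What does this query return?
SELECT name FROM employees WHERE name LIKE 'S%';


LIKE 'S%' matches names starting with 'S'
Matching: 1

1 rows:
Sam


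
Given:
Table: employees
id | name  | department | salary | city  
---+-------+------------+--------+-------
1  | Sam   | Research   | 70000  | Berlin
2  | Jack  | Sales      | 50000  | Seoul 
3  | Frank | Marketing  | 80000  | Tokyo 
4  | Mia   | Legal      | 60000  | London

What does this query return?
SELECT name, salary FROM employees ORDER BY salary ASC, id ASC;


Sorting by salary ASC, then id ASC for ties

4 rows:
Jack, 50000
Mia, 60000
Sam, 70000
Frank, 80000


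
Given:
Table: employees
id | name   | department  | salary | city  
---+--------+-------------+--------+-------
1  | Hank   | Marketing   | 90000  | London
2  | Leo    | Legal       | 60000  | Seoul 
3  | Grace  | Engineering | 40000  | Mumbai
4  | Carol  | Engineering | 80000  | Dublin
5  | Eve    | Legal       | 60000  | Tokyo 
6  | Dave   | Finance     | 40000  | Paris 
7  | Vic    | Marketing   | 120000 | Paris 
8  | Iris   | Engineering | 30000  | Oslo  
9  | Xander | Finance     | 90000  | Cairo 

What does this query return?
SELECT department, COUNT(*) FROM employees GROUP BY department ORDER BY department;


Assigning each row to its department group:
  Hank -> Marketing
  Leo -> Legal
  Grace -> Engineering
  Carol -> Engineering
  Eve -> Legal
  Dave -> Finance
  Vic -> Marketing
  Iris -> Engineering
  Xander -> Finance


4 groups:
Engineering, 3
Finance, 2
Legal, 2
Marketing, 2


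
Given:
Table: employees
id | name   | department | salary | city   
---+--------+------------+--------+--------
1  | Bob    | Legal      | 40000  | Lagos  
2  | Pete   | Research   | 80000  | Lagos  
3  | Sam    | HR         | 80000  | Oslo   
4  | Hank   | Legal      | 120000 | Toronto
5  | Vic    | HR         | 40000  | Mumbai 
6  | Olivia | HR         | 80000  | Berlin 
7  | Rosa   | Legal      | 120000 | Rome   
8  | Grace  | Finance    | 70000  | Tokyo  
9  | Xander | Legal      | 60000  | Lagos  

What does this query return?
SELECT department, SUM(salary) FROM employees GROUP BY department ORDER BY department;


Summing salary within each department:
  Finance: 70000 = 70000
  HR: 80000 + 40000 + 80000 = 200000
  Legal: 40000 + 120000 + 120000 + 60000 = 340000
  Research: 80000 = 80000


4 groups:
Finance, 70000
HR, 200000
Legal, 340000
Research, 80000


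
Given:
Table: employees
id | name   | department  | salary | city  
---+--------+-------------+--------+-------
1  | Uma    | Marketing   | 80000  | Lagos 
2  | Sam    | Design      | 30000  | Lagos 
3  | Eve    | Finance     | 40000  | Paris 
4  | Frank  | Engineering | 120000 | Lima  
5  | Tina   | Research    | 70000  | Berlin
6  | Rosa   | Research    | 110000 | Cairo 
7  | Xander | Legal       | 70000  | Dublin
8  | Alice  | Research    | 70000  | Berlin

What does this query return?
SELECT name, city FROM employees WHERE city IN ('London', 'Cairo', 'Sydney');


Filtering: city IN ('London', 'Cairo', 'Sydney')
Matching: 1 rows

1 rows:
Rosa, Cairo


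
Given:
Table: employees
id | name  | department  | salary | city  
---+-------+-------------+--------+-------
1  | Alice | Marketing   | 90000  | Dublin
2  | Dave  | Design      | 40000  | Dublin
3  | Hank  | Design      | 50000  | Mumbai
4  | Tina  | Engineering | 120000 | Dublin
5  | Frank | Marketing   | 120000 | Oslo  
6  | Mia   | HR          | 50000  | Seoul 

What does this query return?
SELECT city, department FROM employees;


Projecting columns: city, department

6 rows:
Dublin, Marketing
Dublin, Design
Mumbai, Design
Dublin, Engineering
Oslo, Marketing
Seoul, HR


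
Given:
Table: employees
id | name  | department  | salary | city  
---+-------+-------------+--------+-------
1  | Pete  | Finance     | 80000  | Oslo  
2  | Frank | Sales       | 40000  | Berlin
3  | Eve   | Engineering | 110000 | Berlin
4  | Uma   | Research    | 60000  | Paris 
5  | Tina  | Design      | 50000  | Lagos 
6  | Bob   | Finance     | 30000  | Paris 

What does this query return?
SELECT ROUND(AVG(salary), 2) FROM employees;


SUM(salary) = 370000
COUNT = 6
ROUND(AVG, 2) = ROUND(370000 / 6, 2) = 61666.67

61666.67


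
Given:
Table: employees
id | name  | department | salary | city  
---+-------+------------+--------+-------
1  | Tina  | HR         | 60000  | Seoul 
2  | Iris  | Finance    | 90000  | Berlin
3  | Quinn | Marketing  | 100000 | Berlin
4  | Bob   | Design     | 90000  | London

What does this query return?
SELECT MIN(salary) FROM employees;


Salaries: 60000, 90000, 100000, 90000
MIN = 60000

60000


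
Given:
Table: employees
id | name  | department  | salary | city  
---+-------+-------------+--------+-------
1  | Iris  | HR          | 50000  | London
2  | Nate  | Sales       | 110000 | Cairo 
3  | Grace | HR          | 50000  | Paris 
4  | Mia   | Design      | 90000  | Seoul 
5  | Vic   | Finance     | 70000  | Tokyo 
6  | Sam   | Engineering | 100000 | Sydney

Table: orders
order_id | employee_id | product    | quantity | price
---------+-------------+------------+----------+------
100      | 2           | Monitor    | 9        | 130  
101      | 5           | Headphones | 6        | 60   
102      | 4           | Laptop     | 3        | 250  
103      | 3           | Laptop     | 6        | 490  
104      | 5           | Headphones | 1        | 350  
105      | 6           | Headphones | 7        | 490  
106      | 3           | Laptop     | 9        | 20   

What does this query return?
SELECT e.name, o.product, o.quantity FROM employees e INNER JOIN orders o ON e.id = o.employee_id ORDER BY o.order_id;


Joining employees.id = orders.employee_id:
  employee Nate (id=2) -> order Monitor
  employee Vic (id=5) -> order Headphones
  employee Mia (id=4) -> order Laptop
  employee Grace (id=3) -> order Laptop
  employee Vic (id=5) -> order Headphones
  employee Sam (id=6) -> order Headphones
  employee Grace (id=3) -> order Laptop


7 rows:
Nate, Monitor, 9
Vic, Headphones, 6
Mia, Laptop, 3
Grace, Laptop, 6
Vic, Headphones, 1
Sam, Headphones, 7
Grace, Laptop, 9


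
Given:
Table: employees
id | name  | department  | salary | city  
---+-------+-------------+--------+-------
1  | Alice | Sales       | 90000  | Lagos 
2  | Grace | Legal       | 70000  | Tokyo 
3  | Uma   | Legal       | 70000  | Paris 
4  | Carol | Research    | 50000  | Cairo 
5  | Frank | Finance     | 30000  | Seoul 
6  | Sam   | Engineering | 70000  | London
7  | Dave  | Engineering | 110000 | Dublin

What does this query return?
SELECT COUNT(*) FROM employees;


COUNT(*) counts all rows

7


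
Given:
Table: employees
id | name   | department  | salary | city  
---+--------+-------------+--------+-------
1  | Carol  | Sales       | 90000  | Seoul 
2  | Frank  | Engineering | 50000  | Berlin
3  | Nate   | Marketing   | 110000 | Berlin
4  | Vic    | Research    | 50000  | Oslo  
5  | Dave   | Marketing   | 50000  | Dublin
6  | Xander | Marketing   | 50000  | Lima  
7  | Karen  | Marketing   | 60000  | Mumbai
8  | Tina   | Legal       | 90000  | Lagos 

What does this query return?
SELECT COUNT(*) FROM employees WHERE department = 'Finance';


Counting rows where department = 'Finance'


0


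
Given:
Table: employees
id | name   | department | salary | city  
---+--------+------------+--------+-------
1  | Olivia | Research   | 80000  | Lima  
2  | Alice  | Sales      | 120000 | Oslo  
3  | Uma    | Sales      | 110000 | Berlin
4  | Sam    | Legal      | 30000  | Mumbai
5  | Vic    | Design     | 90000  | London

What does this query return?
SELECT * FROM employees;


SELECT * returns all 5 rows with all columns

5 rows:
1, Olivia, Research, 80000, Lima
2, Alice, Sales, 120000, Oslo
3, Uma, Sales, 110000, Berlin
4, Sam, Legal, 30000, Mumbai
5, Vic, Design, 90000, London


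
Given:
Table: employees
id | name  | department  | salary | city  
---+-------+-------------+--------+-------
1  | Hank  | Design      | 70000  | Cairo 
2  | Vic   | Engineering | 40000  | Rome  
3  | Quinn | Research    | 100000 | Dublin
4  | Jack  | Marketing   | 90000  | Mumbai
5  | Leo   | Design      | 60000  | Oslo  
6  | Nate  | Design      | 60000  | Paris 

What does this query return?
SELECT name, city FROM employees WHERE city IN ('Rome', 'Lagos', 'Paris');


Filtering: city IN ('Rome', 'Lagos', 'Paris')
Matching: 2 rows

2 rows:
Vic, Rome
Nate, Paris


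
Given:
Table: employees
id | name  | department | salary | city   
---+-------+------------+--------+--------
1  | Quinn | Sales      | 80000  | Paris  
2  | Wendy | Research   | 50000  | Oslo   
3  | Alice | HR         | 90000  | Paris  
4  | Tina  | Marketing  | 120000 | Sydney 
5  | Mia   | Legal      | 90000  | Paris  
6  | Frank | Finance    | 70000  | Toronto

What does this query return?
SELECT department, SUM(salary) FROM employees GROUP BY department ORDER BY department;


Summing salary within each department:
  Finance: 70000 = 70000
  HR: 90000 = 90000
  Legal: 90000 = 90000
  Marketing: 120000 = 120000
  Research: 50000 = 50000
  Sales: 80000 = 80000


6 groups:
Finance, 70000
HR, 90000
Legal, 90000
Marketing, 120000
Research, 50000
Sales, 80000


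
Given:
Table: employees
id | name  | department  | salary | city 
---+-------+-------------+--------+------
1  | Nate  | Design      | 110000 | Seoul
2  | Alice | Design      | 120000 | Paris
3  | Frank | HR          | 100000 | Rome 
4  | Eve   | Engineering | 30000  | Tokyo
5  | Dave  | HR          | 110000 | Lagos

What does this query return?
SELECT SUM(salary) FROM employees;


SUM(salary) = 110000 + 120000 + 100000 + 30000 + 110000 = 470000

470000


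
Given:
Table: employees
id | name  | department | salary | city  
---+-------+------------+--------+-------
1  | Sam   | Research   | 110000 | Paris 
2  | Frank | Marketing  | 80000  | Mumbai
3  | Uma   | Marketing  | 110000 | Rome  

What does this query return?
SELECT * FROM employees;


SELECT * returns all 3 rows with all columns

3 rows:
1, Sam, Research, 110000, Paris
2, Frank, Marketing, 80000, Mumbai
3, Uma, Marketing, 110000, Rome


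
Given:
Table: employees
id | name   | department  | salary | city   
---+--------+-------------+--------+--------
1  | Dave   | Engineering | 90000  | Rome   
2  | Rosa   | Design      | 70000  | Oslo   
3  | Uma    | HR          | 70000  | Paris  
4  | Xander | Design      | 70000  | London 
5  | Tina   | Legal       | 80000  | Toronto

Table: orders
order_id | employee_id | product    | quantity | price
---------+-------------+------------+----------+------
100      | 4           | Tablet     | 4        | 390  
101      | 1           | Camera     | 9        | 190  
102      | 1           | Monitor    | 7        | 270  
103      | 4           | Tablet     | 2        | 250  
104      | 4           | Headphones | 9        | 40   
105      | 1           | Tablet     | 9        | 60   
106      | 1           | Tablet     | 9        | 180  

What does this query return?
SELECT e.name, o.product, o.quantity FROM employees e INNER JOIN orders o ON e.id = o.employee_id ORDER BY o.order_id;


Joining employees.id = orders.employee_id:
  employee Xander (id=4) -> order Tablet
  employee Dave (id=1) -> order Camera
  employee Dave (id=1) -> order Monitor
  employee Xander (id=4) -> order Tablet
  employee Xander (id=4) -> order Headphones
  employee Dave (id=1) -> order Tablet
  employee Dave (id=1) -> order Tablet


7 rows:
Xander, Tablet, 4
Dave, Camera, 9
Dave, Monitor, 7
Xander, Tablet, 2
Xander, Headphones, 9
Dave, Tablet, 9
Dave, Tablet, 9


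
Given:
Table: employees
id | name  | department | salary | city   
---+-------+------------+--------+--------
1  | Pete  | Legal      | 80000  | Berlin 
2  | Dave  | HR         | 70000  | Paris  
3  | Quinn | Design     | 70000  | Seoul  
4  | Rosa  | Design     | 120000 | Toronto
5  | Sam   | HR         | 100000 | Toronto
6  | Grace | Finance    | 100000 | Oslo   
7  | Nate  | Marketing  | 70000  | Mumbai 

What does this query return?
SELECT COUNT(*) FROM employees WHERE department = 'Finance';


Counting rows where department = 'Finance'
  Grace -> MATCH


1


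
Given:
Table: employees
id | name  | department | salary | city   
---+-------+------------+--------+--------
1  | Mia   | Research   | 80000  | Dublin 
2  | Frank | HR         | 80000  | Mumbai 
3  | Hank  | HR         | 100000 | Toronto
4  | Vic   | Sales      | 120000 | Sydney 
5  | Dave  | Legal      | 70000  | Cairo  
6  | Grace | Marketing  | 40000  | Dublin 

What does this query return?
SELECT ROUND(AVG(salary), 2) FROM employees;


SUM(salary) = 490000
COUNT = 6
ROUND(AVG, 2) = ROUND(490000 / 6, 2) = 81666.67

81666.67


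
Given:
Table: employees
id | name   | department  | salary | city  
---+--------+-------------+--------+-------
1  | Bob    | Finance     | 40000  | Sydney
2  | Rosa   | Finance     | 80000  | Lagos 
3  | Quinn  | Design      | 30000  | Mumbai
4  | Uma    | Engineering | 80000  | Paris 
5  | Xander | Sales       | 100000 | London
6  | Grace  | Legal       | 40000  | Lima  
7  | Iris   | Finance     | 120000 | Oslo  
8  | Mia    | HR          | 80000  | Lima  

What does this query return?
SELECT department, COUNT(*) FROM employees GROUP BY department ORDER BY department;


Assigning each row to its department group:
  Bob -> Finance
  Rosa -> Finance
  Quinn -> Design
  Uma -> Engineering
  Xander -> Sales
  Grace -> Legal
  Iris -> Finance
  Mia -> HR


6 groups:
Design, 1
Engineering, 1
Finance, 3
HR, 1
Legal, 1
Sales, 1


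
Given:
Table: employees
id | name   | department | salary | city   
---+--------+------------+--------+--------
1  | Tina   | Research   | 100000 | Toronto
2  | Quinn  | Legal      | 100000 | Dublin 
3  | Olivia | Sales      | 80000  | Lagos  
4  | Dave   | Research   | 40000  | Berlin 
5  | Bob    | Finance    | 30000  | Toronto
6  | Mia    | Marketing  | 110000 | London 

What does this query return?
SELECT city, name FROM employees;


Projecting columns: city, name

6 rows:
Toronto, Tina
Dublin, Quinn
Lagos, Olivia
Berlin, Dave
Toronto, Bob
London, Mia


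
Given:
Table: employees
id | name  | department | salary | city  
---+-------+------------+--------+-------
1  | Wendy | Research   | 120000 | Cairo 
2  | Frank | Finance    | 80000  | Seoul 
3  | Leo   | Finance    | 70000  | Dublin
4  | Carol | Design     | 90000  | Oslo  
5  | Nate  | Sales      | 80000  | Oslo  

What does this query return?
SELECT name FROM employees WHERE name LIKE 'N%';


LIKE 'N%' matches names starting with 'N'
Matching: 1

1 rows:
Nate


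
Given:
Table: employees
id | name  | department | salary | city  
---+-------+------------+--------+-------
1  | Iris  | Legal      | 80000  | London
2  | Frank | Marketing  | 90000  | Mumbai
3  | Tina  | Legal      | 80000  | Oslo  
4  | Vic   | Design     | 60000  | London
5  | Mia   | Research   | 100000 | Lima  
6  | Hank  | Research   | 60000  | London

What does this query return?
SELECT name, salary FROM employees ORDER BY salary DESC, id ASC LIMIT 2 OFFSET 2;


Sort by salary DESC (id ASC tiebreak), then skip 2 and take 2
Rows 3 through 4

2 rows:
Iris, 80000
Tina, 80000


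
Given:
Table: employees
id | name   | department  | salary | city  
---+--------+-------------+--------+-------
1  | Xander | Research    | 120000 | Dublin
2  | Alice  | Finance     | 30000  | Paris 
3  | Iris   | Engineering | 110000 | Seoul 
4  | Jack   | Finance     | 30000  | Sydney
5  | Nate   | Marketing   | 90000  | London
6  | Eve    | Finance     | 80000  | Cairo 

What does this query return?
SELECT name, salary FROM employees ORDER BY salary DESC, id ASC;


Sorting by salary DESC, then id ASC for ties

6 rows:
Xander, 120000
Iris, 110000
Nate, 90000
Eve, 80000
Alice, 30000
Jack, 30000
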